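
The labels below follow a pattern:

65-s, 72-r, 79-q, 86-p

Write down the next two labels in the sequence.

First component goes 65, 72, 79, 86 → 93 → 100 (+7 each step).
Letter: s, r, q, p → o → n (letters move back 1 place in the alphabet).
So the next two labels are 93-o and 100-n.

93-o then 100-n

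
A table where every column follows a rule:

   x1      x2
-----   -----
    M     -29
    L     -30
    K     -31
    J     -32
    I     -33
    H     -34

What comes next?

For the column x1, letters move back 1 place in the alphabet: M, L, K, J, I, H → G.
Column x2: −1 each step, so -29, -30, -31, -32, -33, -34 → -35.
So the next line is G  -35.

G  -35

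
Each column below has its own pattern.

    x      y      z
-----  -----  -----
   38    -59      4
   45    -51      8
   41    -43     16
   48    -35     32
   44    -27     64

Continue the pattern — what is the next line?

51  -19  128

Column x: alternating steps +7, −4, +7, −4, …; 38, 45, 41, 48, 44 → 51.
Column y: +8 each step; -59, -51, -43, -35, -27 → -19.
Column z — ×2 each step: 4, 8, 16, 32, 64 → 128.
So the next line is 51  -19  128.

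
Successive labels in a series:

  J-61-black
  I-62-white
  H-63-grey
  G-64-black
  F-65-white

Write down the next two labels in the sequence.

E-66-grey, D-67-black

Letter: letters move back 1 place in the alphabet, so J, I, H, G, F → E → D.
Second component — +1 each step: 61, 62, 63, 64, 65 → 66 → 67.
Shade: repeats black → white → grey; black, white, grey, black, white → grey → black.
Putting the parts together: E-66-grey and then D-67-black.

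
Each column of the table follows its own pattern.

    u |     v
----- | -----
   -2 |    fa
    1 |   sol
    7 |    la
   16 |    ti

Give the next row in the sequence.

Column u — differences are 3, 6, 9, … (increasing by 3 each time): -2, 1, 7, 16 → 28.
Column v goes fa, sol, la, ti → do (runs through the solfège scale do→ti).
Combining the parts gives 28  do.

28  do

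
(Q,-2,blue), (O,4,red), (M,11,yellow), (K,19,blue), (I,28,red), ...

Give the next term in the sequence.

Letter — letters move back 2 places in the alphabet: Q, O, M, K, I → G.
Second part: differences are 6, 7, 8, … (increasing by 1 each time), so -2, 4, 11, 19, 28 → 38.
Colour — repeats blue → red → yellow: blue, red, yellow, blue, red → yellow.
Putting it together: (G,38,yellow).

(G,38,yellow)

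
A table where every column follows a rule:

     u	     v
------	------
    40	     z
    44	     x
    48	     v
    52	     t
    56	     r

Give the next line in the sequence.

60  p

Column u: 40, 44, 48, 52, 56 → 60 (+4 each step).
Column v goes z, x, v, t, r → p (letters move back 2 places in the alphabet).
Combining the parts gives 60  p.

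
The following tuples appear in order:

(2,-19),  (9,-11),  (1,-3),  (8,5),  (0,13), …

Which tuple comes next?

(7,21)

First component: 2, 9, 1, 8, 0 → 7 (alternating steps +7, −8, +7, −8, …).
Second component — +8 each step: -19, -11, -3, 5, 13 → 21.
Combining the parts gives (7,21).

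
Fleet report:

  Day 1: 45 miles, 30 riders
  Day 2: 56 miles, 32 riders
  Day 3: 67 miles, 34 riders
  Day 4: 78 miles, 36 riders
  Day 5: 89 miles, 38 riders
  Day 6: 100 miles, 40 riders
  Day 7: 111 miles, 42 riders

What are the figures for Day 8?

Miles: +11 each step; 45, 56, 67, 78, 89, 100, 111 → 122.
Riders goes 30, 32, 34, 36, 38, 40, 42 → 44 (+2 each step).
Putting it together: 122 miles, 44 riders.

122 miles, 44 riders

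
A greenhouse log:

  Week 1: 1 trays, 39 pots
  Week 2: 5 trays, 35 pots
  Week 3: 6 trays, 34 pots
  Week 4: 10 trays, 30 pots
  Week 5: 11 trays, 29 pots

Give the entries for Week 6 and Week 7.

15 trays, 25 pots; 16 trays, 24 pots

Trays: alternating steps +4, +1, +4, +1, …, so 1, 5, 6, 10, 11 → 15 → 16.
Pots — together with the trays always sums to 40: 39, 35, 34, 30, 29 → 25 → 24.
Putting the parts together: 15 trays, 25 pots and then 16 trays, 24 pots.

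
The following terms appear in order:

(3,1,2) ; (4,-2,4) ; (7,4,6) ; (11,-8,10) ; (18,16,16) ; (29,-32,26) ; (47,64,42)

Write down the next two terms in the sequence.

For the first part, each term is the sum of the two before it: 3, 4, 7, 11, 18, 29, 47 → 76 → 123.
Second part goes 1, -2, 4, -8, 16, -32, 64 → -128 → 256 (×(-2) each step).
Third part: each term is the sum of the two before it; 2, 4, 6, 10, 16, 26, 42 → 68 → 110.
So the next two terms are (76,-128,68) and (123,256,110).

(76,-128,68), (123,256,110)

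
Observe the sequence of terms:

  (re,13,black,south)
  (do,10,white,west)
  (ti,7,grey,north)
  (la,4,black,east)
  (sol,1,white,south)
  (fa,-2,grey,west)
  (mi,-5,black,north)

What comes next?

(re,-8,white,east)

Note: re, do, ti, la, sol, fa, mi → re (runs backward through the solfège scale do→ti).
Second value: −3 each step; 13, 10, 7, 4, 1, -2, -5 → -8.
Shade: repeats black → white → grey, so black, white, grey, black, white, grey, black → white.
For the direction, repeats south → west → north → east: south, west, north, east, south, west, north → east.
So the next term is (re,-8,white,east).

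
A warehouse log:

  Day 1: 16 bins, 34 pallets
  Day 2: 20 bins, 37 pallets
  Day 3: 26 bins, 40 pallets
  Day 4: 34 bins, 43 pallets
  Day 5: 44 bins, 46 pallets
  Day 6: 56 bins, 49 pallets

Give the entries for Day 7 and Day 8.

70 bins, 52 pallets; 86 bins, 55 pallets

Bins: differences are 4, 6, 8, … (increasing by 2 each time), so 16, 20, 26, 34, 44, 56 → 70 → 86.
Pallets — +3 each step: 34, 37, 40, 43, 46, 49 → 52 → 55.
Putting the parts together: 70 bins, 52 pallets and then 86 bins, 55 pallets.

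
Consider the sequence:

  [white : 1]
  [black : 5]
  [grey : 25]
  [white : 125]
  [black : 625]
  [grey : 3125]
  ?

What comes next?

[white : 15625]

Shade: repeats white → black → grey, so white, black, grey, white, black, grey → white.
Second part goes 1, 5, 25, 125, 625, 3125 → 15625 (×5 each step).
So the next pair is [white : 15625].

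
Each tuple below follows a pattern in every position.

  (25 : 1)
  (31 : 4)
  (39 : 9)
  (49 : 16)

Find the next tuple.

(61 : 25)

First slot — differences are 6, 8, 10, … (increasing by 2 each time): 25, 31, 39, 49 → 61.
Second slot: perfect squares: 1², 2², 3², …, so 1, 4, 9, 16 → 25.
Combining the parts gives (61 : 25).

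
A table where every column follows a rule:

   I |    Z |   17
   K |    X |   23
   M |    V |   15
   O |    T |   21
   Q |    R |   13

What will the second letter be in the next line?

P

Second letter: letters move back 2 places in the alphabet, so Z, X, V, T, R → P.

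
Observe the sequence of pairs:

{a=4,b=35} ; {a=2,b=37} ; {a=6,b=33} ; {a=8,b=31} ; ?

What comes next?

{a=14,b=25}

For the a, each term is the sum of the two before it: 4, 2, 6, 8 → 14.
B — together with the a always sums to 39: 35, 37, 33, 31 → 25.
Putting it together: {a=14,b=25}.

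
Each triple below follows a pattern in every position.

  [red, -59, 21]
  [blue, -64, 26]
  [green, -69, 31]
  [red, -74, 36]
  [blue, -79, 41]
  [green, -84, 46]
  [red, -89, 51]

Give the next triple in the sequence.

For the colour, repeats red → blue → green: red, blue, green, red, blue, green, red → blue.
Second value goes -59, -64, -69, -74, -79, -84, -89 → -94 (−5 each step).
For the third value, together with the second value always sums to -38: 21, 26, 31, 36, 41, 46, 51 → 56.
Combining the parts gives [blue, -94, 56].

[blue, -94, 56]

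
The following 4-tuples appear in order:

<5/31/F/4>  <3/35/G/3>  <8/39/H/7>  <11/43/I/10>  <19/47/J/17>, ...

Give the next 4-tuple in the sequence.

<30/51/K/27>

First coordinate: 5, 3, 8, 11, 19 → 30 (each term is the sum of the two before it).
Second coordinate: +4 each step; 31, 35, 39, 43, 47 → 51.
For the letter, letters move forward 1 place in the alphabet: F, G, H, I, J → K.
Fourth coordinate: each term is the sum of the two before it, so 4, 3, 7, 10, 17 → 27.
Putting it together: <30/51/K/27>.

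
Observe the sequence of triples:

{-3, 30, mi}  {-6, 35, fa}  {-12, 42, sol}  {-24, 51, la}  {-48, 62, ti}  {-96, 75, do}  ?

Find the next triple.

{-192, 90, re}

First slot goes -3, -6, -12, -24, -48, -96 → -192 (×2 each step).
For the second slot, differences are 5, 7, 9, … (increasing by 2 each time): 30, 35, 42, 51, 62, 75 → 90.
Note: runs through the solfège scale do→ti, so mi, fa, sol, la, ti, do → re.
Putting it together: {-192, 90, re}.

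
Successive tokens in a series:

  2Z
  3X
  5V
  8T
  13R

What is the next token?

First component: each term is the sum of the two before it, so 2, 3, 5, 8, 13 → 21.
Letter: letters move back 2 places in the alphabet, so Z, X, V, T, R → P.
Putting it together: 21P.

21P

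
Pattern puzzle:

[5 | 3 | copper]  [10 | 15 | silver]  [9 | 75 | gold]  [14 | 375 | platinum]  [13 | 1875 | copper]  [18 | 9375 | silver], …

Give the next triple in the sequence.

[17 | 46875 | gold]

First value — alternating steps +5, −1, +5, −1, …: 5, 10, 9, 14, 13, 18 → 17.
Second value: 3, 15, 75, 375, 1875, 9375 → 46875 (×5 each step).
Metal: copper, silver, gold, platinum, copper, silver → gold (repeats copper → silver → gold → platinum).
Putting it together: [17 | 46875 | gold].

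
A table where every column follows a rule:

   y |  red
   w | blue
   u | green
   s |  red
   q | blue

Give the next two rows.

o  green; m  red

Letter: letters move back 2 places in the alphabet; y, w, u, s, q → o → m.
Colour: repeats red → blue → green, so red, blue, green, red, blue → green → red.
So the next two rows are o  green and m  red.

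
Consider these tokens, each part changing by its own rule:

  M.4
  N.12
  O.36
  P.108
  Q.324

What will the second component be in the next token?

972

Second component: ×3 each step; 4, 12, 36, 108, 324 → 972.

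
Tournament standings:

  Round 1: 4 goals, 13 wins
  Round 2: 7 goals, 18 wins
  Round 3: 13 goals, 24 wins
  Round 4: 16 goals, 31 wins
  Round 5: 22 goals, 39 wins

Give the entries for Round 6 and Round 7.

25 goals, 48 wins; 31 goals, 58 wins

Goals — alternating steps +3, +6, +3, +6, …: 4, 7, 13, 16, 22 → 25 → 31.
Wins: differences are 5, 6, 7, … (increasing by 1 each time); 13, 18, 24, 31, 39 → 48 → 58.
So the next two lines are 25 goals, 48 wins and 31 goals, 58 wins.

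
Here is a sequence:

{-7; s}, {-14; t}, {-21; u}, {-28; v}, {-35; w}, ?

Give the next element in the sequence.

{-42; x}

First slot goes -7, -14, -21, -28, -35 → -42 (−7 each step).
Letter: letters move forward 1 place in the alphabet, so s, t, u, v, w → x.
Putting it together: {-42; x}.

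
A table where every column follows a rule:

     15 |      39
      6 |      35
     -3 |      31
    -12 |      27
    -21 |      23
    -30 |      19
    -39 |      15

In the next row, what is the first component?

-48

First component: −9 each step, so 15, 6, -3, -12, -21, -30, -39 → -48.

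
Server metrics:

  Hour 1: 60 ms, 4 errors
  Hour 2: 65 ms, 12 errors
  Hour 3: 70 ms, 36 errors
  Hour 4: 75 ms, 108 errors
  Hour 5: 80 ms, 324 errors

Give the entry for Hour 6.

Ms goes 60, 65, 70, 75, 80 → 85 (+5 each step).
Errors — ×3 each step: 4, 12, 36, 108, 324 → 972.
Combining the parts gives 85 ms, 972 errors.

85 ms, 972 errors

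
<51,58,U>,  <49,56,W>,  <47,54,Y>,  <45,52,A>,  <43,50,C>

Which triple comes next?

First value — −2 each step: 51, 49, 47, 45, 43 → 41.
For the second value, always 7 more than the first value: 58, 56, 54, 52, 50 → 48.
Letter goes U, W, Y, A, C → E (letters move forward 2 places in the alphabet, wrapping Z→A).
Putting it together: <41,48,E>.

<41,48,E>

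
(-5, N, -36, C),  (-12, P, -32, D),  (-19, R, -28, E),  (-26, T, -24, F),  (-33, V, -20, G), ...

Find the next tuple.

First value goes -5, -12, -19, -26, -33 → -40 (−7 each step).
First letter — letters move forward 2 places in the alphabet: N, P, R, T, V → X.
Third value goes -36, -32, -28, -24, -20 → -16 (+4 each step).
Second letter: letters move forward 1 place in the alphabet, so C, D, E, F, G → H.
Combining the parts gives (-40, X, -16, H).

(-40, X, -16, H)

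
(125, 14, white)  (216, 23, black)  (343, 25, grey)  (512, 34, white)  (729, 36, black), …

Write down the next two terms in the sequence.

(1000, 45, grey), (1331, 47, white)

For the first entry, perfect cubes: 5³, 6³, 7³, …: 125, 216, 343, 512, 729 → 1000 → 1331.
Second entry goes 14, 23, 25, 34, 36 → 45 → 47 (alternating steps +9, +2, +9, +2, …).
Shade: repeats white → black → grey; white, black, grey, white, black → grey → white.
So the next two terms are (1000, 45, grey) and (1331, 47, white).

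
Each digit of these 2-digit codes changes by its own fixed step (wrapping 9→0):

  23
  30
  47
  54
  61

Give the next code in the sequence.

First digit: +1 each step, mod 10, so 2, 3, 4, 5, 6 → 7.
Second digit goes 3, 0, 7, 4, 1 → 8 (−3 each step, mod 10).
Putting it together: 78.

78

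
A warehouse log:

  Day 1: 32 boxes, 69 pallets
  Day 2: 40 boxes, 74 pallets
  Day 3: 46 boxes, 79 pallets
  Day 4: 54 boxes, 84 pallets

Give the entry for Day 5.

60 boxes, 89 pallets

Boxes: alternating steps +8, +6, +8, +6, …, so 32, 40, 46, 54 → 60.
Pallets: 69, 74, 79, 84 → 89 (+5 each step).
So the next line is 60 boxes, 89 pallets.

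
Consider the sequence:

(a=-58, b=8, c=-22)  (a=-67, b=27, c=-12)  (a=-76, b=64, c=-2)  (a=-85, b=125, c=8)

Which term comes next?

(a=-94, b=216, c=18)

A — −9 each step: -58, -67, -76, -85 → -94.
For the b, perfect cubes: 2³, 3³, 4³, …: 8, 27, 64, 125 → 216.
C — +10 each step: -22, -12, -2, 8 → 18.
So the next term is (a=-94, b=216, c=18).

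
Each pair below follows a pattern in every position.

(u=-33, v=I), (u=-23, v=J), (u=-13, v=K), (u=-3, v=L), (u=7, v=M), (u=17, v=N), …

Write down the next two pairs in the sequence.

(u=27, v=O), (u=37, v=P)

U: -33, -23, -13, -3, 7, 17 → 27 → 37 (+10 each step).
V: I, J, K, L, M, N → O → P (letters move forward 1 place in the alphabet).
Putting the parts together: (u=27, v=O) and then (u=37, v=P).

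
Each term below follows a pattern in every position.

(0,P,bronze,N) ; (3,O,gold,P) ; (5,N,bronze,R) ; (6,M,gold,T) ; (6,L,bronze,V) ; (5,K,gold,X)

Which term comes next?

(3,J,bronze,Z)

First entry: differences are 3, 2, 1, … (decreasing by 1 each time), so 0, 3, 5, 6, 6, 5 → 3.
First letter — letters move back 1 place in the alphabet: P, O, N, M, L, K → J.
Rank — alternates bronze ↔ gold: bronze, gold, bronze, gold, bronze, gold → bronze.
Second letter — letters move forward 2 places in the alphabet: N, P, R, T, V, X → Z.
So the next term is (3,J,bronze,Z).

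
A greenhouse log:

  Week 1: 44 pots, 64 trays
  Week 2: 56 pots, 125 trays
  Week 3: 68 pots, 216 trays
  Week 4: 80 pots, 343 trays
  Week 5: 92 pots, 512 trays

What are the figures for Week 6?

104 pots, 729 trays

Pots goes 44, 56, 68, 80, 92 → 104 (+12 each step).
Trays: perfect cubes: 4³, 5³, 6³, …; 64, 125, 216, 343, 512 → 729.
Putting it together: 104 pots, 729 trays.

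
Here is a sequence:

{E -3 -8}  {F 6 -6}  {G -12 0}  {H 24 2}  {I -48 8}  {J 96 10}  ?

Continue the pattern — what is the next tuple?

{K -192 16}

Letter — letters move forward 1 place in the alphabet: E, F, G, H, I, J → K.
For the second part, ×(-2) each step: -3, 6, -12, 24, -48, 96 → -192.
Third part: -8, -6, 0, 2, 8, 10 → 16 (alternating steps +2, +6, +2, +6, …).
Putting it together: {K -192 16}.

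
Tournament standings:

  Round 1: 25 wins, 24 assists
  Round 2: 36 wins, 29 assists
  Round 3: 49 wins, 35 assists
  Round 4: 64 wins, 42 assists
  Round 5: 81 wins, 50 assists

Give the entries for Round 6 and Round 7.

100 wins, 59 assists; 121 wins, 69 assists

Wins: perfect squares: 5², 6², 7², …; 25, 36, 49, 64, 81 → 100 → 121.
Assists goes 24, 29, 35, 42, 50 → 59 → 69 (differences are 5, 6, 7, … (increasing by 1 each time)).
Putting the parts together: 100 wins, 59 assists and then 121 wins, 69 assists.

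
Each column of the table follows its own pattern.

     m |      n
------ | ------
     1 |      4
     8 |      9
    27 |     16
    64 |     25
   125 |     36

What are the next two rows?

Column m: 1, 8, 27, 64, 125 → 216 → 343 (perfect cubes: 1³, 2³, 3³, …).
Column n — perfect squares: 2², 3², 4², …: 4, 9, 16, 25, 36 → 49 → 64.
So the next two rows are 216  49 and 343  64.

216  49; 343  64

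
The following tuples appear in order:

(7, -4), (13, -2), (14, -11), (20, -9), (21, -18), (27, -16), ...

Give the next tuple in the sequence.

First slot — alternating steps +6, +1, +6, +1, …: 7, 13, 14, 20, 21, 27 → 28.
Second slot — alternating steps +2, −9, +2, −9, …: -4, -2, -11, -9, -18, -16 → -25.
Putting it together: (28, -25).

(28, -25)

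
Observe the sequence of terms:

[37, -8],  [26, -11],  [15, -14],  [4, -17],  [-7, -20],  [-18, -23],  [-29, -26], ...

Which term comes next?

[-40, -29]

First entry — −11 each step: 37, 26, 15, 4, -7, -18, -29 → -40.
Second entry: -8, -11, -14, -17, -20, -23, -26 → -29 (−3 each step).
So the next term is [-40, -29].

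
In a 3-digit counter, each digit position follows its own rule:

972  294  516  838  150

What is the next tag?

472

First digit — +3 each step, mod 10: 9, 2, 5, 8, 1 → 4.
Second digit: +2 each step, mod 10; 7, 9, 1, 3, 5 → 7.
Third digit: +2 each step, mod 10; 2, 4, 6, 8, 0 → 2.
Combining the parts gives 472.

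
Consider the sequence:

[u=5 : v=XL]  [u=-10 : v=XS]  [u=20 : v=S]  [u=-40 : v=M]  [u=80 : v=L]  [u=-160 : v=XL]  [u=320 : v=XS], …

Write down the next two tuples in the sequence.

U: ×(-2) each step, so 5, -10, 20, -40, 80, -160, 320 → -640 → 1280.
V goes XL, XS, S, M, L, XL, XS → S → M (repeats XL → XS → S → M → L).
Putting the parts together: [u=-640 : v=S] and then [u=1280 : v=M].

[u=-640 : v=S], [u=1280 : v=M]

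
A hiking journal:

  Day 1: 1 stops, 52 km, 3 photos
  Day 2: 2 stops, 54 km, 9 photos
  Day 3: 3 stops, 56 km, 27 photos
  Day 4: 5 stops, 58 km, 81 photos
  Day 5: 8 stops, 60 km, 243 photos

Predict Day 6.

Stops: 1, 2, 3, 5, 8 → 13 (each term is the sum of the two before it).
Km: +2 each step, so 52, 54, 56, 58, 60 → 62.
For the photos, ×3 each step: 3, 9, 27, 81, 243 → 729.
So the next line is 13 stops, 62 km, 729 photos.

13 stops, 62 km, 729 photos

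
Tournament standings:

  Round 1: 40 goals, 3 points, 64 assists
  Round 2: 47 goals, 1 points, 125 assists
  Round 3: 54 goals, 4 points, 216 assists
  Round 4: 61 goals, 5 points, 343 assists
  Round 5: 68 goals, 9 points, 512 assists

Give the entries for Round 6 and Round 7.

Goals goes 40, 47, 54, 61, 68 → 75 → 82 (+7 each step).
Points: each term is the sum of the two before it, so 3, 1, 4, 5, 9 → 14 → 23.
Assists goes 64, 125, 216, 343, 512 → 729 → 1000 (perfect cubes: 4³, 5³, 6³, …).
Putting the parts together: 75 goals, 14 points, 729 assists and then 82 goals, 23 points, 1000 assists.

75 goals, 14 points, 729 assists; 82 goals, 23 points, 1000 assists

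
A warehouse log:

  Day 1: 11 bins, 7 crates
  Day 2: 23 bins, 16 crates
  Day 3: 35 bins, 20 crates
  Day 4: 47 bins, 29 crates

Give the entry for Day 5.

Bins: +12 each step; 11, 23, 35, 47 → 59.
Crates — alternating steps +9, +4, +9, +4, …: 7, 16, 20, 29 → 33.
Putting it together: 59 bins, 33 crates.

59 bins, 33 crates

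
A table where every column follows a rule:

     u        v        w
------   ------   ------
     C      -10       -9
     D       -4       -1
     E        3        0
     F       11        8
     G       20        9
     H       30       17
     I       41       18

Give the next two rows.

Column u goes C, D, E, F, G, H, I → J → K (letters move forward 1 place in the alphabet).
For the column v, differences are 6, 7, 8, … (increasing by 1 each time): -10, -4, 3, 11, 20, 30, 41 → 53 → 66.
Column w goes -9, -1, 0, 8, 9, 17, 18 → 26 → 27 (alternating steps +8, +1, +8, +1, …).
Putting the parts together: J  53  26 and then K  66  27.

J  53  26; K  66  27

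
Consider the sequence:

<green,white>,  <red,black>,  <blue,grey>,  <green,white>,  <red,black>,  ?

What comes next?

<blue,grey>

Colour: repeats green → red → blue; green, red, blue, green, red → blue.
Shade: repeats white → black → grey, so white, black, grey, white, black → grey.
So the next term is <blue,grey>.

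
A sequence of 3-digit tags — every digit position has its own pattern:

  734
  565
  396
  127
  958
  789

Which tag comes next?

First digit: −2 each step, mod 10, so 7, 5, 3, 1, 9, 7 → 5.
For the second digit, +3 each step, mod 10: 3, 6, 9, 2, 5, 8 → 1.
Third digit: +1 each step, mod 10; 4, 5, 6, 7, 8, 9 → 0.
Combining the parts gives 510.

510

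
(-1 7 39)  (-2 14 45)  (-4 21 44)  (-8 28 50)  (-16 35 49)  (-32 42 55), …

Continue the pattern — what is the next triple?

For the first part, ×2 each step: -1, -2, -4, -8, -16, -32 → -64.
Second part: 7, 14, 21, 28, 35, 42 → 49 (+7 each step).
Third part: 39, 45, 44, 50, 49, 55 → 54 (alternating steps +6, −1, +6, −1, …).
So the next triple is (-64 49 54).

(-64 49 54)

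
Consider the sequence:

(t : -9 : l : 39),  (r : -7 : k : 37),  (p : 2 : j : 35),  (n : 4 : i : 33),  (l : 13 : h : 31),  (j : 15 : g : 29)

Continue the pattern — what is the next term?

(h : 24 : f : 27)

First letter: letters move back 2 places in the alphabet; t, r, p, n, l, j → h.
Second part: alternating steps +2, +9, +2, +9, …; -9, -7, 2, 4, 13, 15 → 24.
Second letter — letters move back 1 place in the alphabet: l, k, j, i, h, g → f.
Fourth part: 39, 37, 35, 33, 31, 29 → 27 (−2 each step).
So the next term is (h : 24 : f : 27).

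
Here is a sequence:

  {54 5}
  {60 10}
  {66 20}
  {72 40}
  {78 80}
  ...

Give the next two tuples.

First component: 54, 60, 66, 72, 78 → 84 → 90 (+6 each step).
Second component: ×2 each step; 5, 10, 20, 40, 80 → 160 → 320.
So the next two tuples are {84 160} and {90 320}.

{84 160}, {90 320}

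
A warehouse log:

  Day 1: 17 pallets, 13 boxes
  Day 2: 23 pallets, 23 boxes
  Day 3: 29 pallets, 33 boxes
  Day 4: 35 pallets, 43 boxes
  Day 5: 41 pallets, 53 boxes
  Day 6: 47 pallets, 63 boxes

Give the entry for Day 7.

Pallets goes 17, 23, 29, 35, 41, 47 → 53 (+6 each step).
Boxes — +10 each step: 13, 23, 33, 43, 53, 63 → 73.
So the next line is 53 pallets, 73 boxes.

53 pallets, 73 boxes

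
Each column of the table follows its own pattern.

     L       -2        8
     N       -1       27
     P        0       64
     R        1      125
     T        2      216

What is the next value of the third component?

Third component: perfect cubes: 2³, 3³, 4³, …, so 8, 27, 64, 125, 216 → 343.

343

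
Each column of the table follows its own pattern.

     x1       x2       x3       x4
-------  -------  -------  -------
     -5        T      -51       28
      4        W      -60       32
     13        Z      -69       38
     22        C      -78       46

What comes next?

31  F  -87  56

Column x1: +9 each step; -5, 4, 13, 22 → 31.
Column x2 — letters move forward 3 places in the alphabet, wrapping Z→A: T, W, Z, C → F.
Column x3: −9 each step; -51, -60, -69, -78 → -87.
Column x4: 28, 32, 38, 46 → 56 (differences are 4, 6, 8, … (increasing by 2 each time)).
Combining the parts gives 31  F  -87  56.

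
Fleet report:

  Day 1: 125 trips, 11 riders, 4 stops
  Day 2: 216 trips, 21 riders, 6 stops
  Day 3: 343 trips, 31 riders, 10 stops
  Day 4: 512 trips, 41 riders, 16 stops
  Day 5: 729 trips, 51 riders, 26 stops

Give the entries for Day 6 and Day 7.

1000 trips, 61 riders, 42 stops; 1331 trips, 71 riders, 68 stops

Trips: perfect cubes: 5³, 6³, 7³, …, so 125, 216, 343, 512, 729 → 1000 → 1331.
Riders: +10 each step; 11, 21, 31, 41, 51 → 61 → 71.
For the stops, each term is the sum of the two before it: 4, 6, 10, 16, 26 → 42 → 68.
So the next two records are 1000 trips, 61 riders, 42 stops and 1331 trips, 71 riders, 68 stops.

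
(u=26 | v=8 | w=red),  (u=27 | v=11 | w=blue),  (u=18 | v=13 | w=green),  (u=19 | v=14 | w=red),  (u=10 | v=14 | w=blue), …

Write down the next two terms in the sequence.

(u=11 | v=13 | w=green), (u=2 | v=11 | w=red)

U: 26, 27, 18, 19, 10 → 11 → 2 (alternating steps +1, −9, +1, −9, …).
V goes 8, 11, 13, 14, 14 → 13 → 11 (differences are 3, 2, 1, … (decreasing by 1 each time)).
W: red, blue, green, red, blue → green → red (repeats red → blue → green).
Putting the parts together: (u=11 | v=13 | w=green) and then (u=2 | v=11 | w=red).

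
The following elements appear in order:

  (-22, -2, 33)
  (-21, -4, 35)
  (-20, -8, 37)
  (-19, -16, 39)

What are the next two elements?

(-18, -32, 41), (-17, -64, 43)

First part: -22, -21, -20, -19 → -18 → -17 (+1 each step).
Second part goes -2, -4, -8, -16 → -32 → -64 (×2 each step).
Third part — +2 each step: 33, 35, 37, 39 → 41 → 43.
Putting the parts together: (-18, -32, 41) and then (-17, -64, 43).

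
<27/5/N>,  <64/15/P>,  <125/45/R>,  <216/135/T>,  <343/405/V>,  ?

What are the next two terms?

First slot: perfect cubes: 3³, 4³, 5³, …; 27, 64, 125, 216, 343 → 512 → 729.
Second slot: 5, 15, 45, 135, 405 → 1215 → 3645 (×3 each step).
Letter goes N, P, R, T, V → X → Z (letters move forward 2 places in the alphabet).
So the next two terms are <512/1215/X> and <729/3645/Z>.

<512/1215/X>, <729/3645/Z>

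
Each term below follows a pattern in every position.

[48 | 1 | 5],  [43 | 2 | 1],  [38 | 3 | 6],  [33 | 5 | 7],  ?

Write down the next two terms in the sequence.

First coordinate — −5 each step: 48, 43, 38, 33 → 28 → 23.
For the second coordinate, each term is the sum of the two before it: 1, 2, 3, 5 → 8 → 13.
Third coordinate goes 5, 1, 6, 7 → 13 → 20 (each term is the sum of the two before it).
Putting the parts together: [28 | 8 | 13] and then [23 | 13 | 20].

[28 | 8 | 13], [23 | 13 | 20]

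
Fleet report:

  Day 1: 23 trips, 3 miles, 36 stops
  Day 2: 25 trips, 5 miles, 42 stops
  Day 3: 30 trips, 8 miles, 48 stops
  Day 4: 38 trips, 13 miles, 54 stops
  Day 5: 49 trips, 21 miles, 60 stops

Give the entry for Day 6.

Trips: differences are 2, 5, 8, … (increasing by 3 each time), so 23, 25, 30, 38, 49 → 63.
Miles — each term is the sum of the two before it: 3, 5, 8, 13, 21 → 34.
Stops goes 36, 42, 48, 54, 60 → 66 (+6 each step).
Putting it together: 63 trips, 34 miles, 66 stops.

63 trips, 34 miles, 66 stops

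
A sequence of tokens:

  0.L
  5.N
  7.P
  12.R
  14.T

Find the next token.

First component goes 0, 5, 7, 12, 14 → 19 (alternating steps +5, +2, +5, +2, …).
Letter goes L, N, P, R, T → V (letters move forward 2 places in the alphabet).
So the next token is 19.V.

19.V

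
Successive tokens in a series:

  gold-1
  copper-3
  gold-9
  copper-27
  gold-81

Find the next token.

Metal: alternates gold ↔ copper; gold, copper, gold, copper, gold → copper.
Second component: ×3 each step; 1, 3, 9, 27, 81 → 243.
So the next token is copper-243.

copper-243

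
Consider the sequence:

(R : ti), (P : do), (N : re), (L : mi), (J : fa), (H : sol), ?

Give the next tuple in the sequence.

(F : la)

Letter: letters move back 2 places in the alphabet; R, P, N, L, J, H → F.
Note goes ti, do, re, mi, fa, sol → la (runs through the solfège scale do→ti).
So the next tuple is (F : la).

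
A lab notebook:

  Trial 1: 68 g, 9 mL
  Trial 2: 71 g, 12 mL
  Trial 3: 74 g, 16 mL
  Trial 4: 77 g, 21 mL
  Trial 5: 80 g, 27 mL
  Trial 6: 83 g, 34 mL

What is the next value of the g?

G — +3 each step: 68, 71, 74, 77, 80, 83 → 86.
ML goes 9, 12, 16, 21, 27, 34 → 42 (differences are 3, 4, 5, … (increasing by 1 each time)).

86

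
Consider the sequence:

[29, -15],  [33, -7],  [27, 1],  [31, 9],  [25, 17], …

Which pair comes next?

[29, 25]

First part goes 29, 33, 27, 31, 25 → 29 (alternating steps +4, −6, +4, −6, …).
For the second part, +8 each step: -15, -7, 1, 9, 17 → 25.
Combining the parts gives [29, 25].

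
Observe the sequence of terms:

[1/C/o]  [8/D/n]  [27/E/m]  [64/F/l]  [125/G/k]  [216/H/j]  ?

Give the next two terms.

[343/I/i], [512/J/h]

First part: perfect cubes: 1³, 2³, 3³, …, so 1, 8, 27, 64, 125, 216 → 343 → 512.
First letter: letters move forward 1 place in the alphabet; C, D, E, F, G, H → I → J.
Second letter — letters move back 1 place in the alphabet: o, n, m, l, k, j → i → h.
So the next two terms are [343/I/i] and [512/J/h].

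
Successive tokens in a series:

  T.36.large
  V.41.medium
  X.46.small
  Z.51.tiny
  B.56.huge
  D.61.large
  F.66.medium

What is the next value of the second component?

71

Second component goes 36, 41, 46, 51, 56, 61, 66 → 71 (+5 each step).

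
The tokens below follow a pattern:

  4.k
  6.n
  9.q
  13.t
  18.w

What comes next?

First component: 4, 6, 9, 13, 18 → 24 (differences are 2, 3, 4, … (increasing by 1 each time)).
Letter goes k, n, q, t, w → z (letters move forward 3 places in the alphabet).
Combining the parts gives 24.z.

24.z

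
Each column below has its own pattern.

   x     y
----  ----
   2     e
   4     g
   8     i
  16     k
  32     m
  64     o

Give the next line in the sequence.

128  q

Column x: ×2 each step; 2, 4, 8, 16, 32, 64 → 128.
Column y: letters move forward 2 places in the alphabet, so e, g, i, k, m, o → q.
Putting it together: 128  q.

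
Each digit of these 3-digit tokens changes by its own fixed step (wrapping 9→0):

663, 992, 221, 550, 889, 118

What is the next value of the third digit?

7

Third digit goes 3, 2, 1, 0, 9, 8 → 7 (−1 each step, mod 10).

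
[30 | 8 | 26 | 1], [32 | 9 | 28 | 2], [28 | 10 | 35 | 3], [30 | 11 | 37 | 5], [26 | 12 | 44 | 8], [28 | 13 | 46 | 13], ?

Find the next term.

[24 | 14 | 53 | 21]

For the first entry, alternating steps +2, −4, +2, −4, …: 30, 32, 28, 30, 26, 28 → 24.
For the second entry, +1 each step: 8, 9, 10, 11, 12, 13 → 14.
Third entry — alternating steps +2, +7, +2, +7, …: 26, 28, 35, 37, 44, 46 → 53.
Fourth entry: each term is the sum of the two before it; 1, 2, 3, 5, 8, 13 → 21.
Putting it together: [24 | 14 | 53 | 21].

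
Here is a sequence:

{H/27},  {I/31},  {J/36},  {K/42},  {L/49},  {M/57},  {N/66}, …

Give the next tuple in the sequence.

Letter goes H, I, J, K, L, M, N → O (letters move forward 1 place in the alphabet).
Second entry: 27, 31, 36, 42, 49, 57, 66 → 76 (differences are 4, 5, 6, … (increasing by 1 each time)).
Combining the parts gives {O/76}.

{O/76}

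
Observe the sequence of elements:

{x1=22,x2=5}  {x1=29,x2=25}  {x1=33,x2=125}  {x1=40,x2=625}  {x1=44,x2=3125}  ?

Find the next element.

{x1=51,x2=15625}

X1: alternating steps +7, +4, +7, +4, …, so 22, 29, 33, 40, 44 → 51.
X2: 5, 25, 125, 625, 3125 → 15625 (×5 each step).
So the next element is {x1=51,x2=15625}.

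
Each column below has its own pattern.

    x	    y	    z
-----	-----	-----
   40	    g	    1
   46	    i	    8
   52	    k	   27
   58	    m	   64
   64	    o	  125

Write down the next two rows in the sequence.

70  q  216; 76  s  343

Column x goes 40, 46, 52, 58, 64 → 70 → 76 (+6 each step).
Column y — letters move forward 2 places in the alphabet: g, i, k, m, o → q → s.
Column z goes 1, 8, 27, 64, 125 → 216 → 343 (perfect cubes: 1³, 2³, 3³, …).
So the next two rows are 70  q  216 and 76  s  343.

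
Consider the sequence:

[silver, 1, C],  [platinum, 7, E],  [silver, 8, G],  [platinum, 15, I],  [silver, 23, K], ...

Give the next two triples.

[platinum, 38, M], [silver, 61, O]

Metal: alternates silver ↔ platinum, so silver, platinum, silver, platinum, silver → platinum → silver.
Second coordinate: each term is the sum of the two before it, so 1, 7, 8, 15, 23 → 38 → 61.
Letter: letters move forward 2 places in the alphabet; C, E, G, I, K → M → O.
So the next two triples are [platinum, 38, M] and [silver, 61, O].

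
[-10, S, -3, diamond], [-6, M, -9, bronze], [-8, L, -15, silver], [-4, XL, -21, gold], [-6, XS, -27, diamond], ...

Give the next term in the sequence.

First part — alternating steps +4, −2, +4, −2, …: -10, -6, -8, -4, -6 → -2.
Size: runs through clothing sizes XS→XL, so S, M, L, XL, XS → S.
Third part: −6 each step; -3, -9, -15, -21, -27 → -33.
Rank: repeats diamond → bronze → silver → gold, so diamond, bronze, silver, gold, diamond → bronze.
So the next term is [-2, S, -33, bronze].

[-2, S, -33, bronze]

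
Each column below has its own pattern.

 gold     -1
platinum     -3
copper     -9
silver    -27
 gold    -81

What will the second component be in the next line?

Second component: -1, -3, -9, -27, -81 → -243 (×3 each step).

-243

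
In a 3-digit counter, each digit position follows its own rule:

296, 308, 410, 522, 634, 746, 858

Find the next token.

960

First digit — +1 each step, mod 10: 2, 3, 4, 5, 6, 7, 8 → 9.
Second digit: +1 each step, mod 10, so 9, 0, 1, 2, 3, 4, 5 → 6.
Third digit: 6, 8, 0, 2, 4, 6, 8 → 0 (+2 each step, mod 10).
Combining the parts gives 960.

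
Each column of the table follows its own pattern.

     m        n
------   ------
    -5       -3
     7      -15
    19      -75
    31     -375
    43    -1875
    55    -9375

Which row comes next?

Column m — +12 each step: -5, 7, 19, 31, 43, 55 → 67.
Column n: -3, -15, -75, -375, -1875, -9375 → -46875 (×5 each step).
Combining the parts gives 67  -46875.

67  -46875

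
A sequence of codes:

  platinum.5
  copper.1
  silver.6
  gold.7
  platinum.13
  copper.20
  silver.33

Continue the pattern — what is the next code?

gold.53

For the metal, repeats platinum → copper → silver → gold: platinum, copper, silver, gold, platinum, copper, silver → gold.
Second component: each term is the sum of the two before it; 5, 1, 6, 7, 13, 20, 33 → 53.
So the next code is gold.53.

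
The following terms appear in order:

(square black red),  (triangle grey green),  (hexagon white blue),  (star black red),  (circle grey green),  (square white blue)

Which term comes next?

(triangle black red)

Shape goes square, triangle, hexagon, star, circle, square → triangle (repeats square → triangle → hexagon → star → circle).
Shade goes black, grey, white, black, grey, white → black (repeats black → grey → white).
Colour goes red, green, blue, red, green, blue → red (repeats red → green → blue).
So the next term is (triangle black red).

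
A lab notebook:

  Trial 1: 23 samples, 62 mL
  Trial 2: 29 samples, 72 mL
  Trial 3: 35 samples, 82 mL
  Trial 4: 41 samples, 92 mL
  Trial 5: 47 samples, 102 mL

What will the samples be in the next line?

Samples: 23, 29, 35, 41, 47 → 53 (+6 each step).

53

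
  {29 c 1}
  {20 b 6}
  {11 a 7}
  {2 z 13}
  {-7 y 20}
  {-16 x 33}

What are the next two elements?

First value — −9 each step: 29, 20, 11, 2, -7, -16 → -25 → -34.
Letter: c, b, a, z, y, x → w → v (letters move back 1 place in the alphabet, wrapping A→Z).
Third value: each term is the sum of the two before it, so 1, 6, 7, 13, 20, 33 → 53 → 86.
So the next two elements are {-25 w 53} and {-34 v 86}.

{-25 w 53}, {-34 v 86}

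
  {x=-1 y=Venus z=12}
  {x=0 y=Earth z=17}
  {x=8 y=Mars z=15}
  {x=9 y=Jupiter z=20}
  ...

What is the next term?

{x=17 y=Saturn z=18}

X: alternating steps +1, +8, +1, +8, …; -1, 0, 8, 9 → 17.
Y: Venus, Earth, Mars, Jupiter → Saturn (runs through the planets Mercury→Neptune).
Z: alternating steps +5, −2, +5, −2, …; 12, 17, 15, 20 → 18.
So the next term is {x=17 y=Saturn z=18}.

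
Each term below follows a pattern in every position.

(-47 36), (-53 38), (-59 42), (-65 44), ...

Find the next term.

First component: -47, -53, -59, -65 → -71 (−6 each step).
Second component — alternating steps +2, +4, +2, +4, …: 36, 38, 42, 44 → 48.
Combining the parts gives (-71 48).

(-71 48)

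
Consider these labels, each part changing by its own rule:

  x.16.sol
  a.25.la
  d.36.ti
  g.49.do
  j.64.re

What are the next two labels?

Letter — letters move forward 3 places in the alphabet, wrapping Z→A: x, a, d, g, j → m → p.
Second component: perfect squares: 4², 5², 6², …; 16, 25, 36, 49, 64 → 81 → 100.
Note: sol, la, ti, do, re → mi → fa (runs through the solfège scale do→ti).
So the next two labels are m.81.mi and p.100.fa.

m.81.mi, p.100.fa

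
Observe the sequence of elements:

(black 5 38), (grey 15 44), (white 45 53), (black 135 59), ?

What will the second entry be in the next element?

405

Shade: repeats black → grey → white; black, grey, white, black → grey.
Second entry: ×3 each step; 5, 15, 45, 135 → 405.
Third entry: alternating steps +6, +9, +6, +9, …; 38, 44, 53, 59 → 68.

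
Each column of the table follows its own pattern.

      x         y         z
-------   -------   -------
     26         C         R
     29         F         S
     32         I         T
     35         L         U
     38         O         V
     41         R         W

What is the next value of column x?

44

Column x: +3 each step; 26, 29, 32, 35, 38, 41 → 44.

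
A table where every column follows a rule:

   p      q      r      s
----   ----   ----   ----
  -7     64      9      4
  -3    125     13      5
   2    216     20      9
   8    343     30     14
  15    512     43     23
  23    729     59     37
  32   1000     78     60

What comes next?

Column p: -7, -3, 2, 8, 15, 23, 32 → 42 (differences are 4, 5, 6, … (increasing by 1 each time)).
Column q goes 64, 125, 216, 343, 512, 729, 1000 → 1331 (perfect cubes: 4³, 5³, 6³, …).
Column r: 9, 13, 20, 30, 43, 59, 78 → 100 (differences are 4, 7, 10, … (increasing by 3 each time)).
Column s goes 4, 5, 9, 14, 23, 37, 60 → 97 (each term is the sum of the two before it).
Combining the parts gives 42  1331  100  97.

42  1331  100  97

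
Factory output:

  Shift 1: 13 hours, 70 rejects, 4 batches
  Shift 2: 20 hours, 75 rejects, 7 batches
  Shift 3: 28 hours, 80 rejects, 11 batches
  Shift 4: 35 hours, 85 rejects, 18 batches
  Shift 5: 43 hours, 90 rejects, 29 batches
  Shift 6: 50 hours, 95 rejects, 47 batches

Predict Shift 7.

58 hours, 100 rejects, 76 batches

Hours: alternating steps +7, +8, +7, +8, …; 13, 20, 28, 35, 43, 50 → 58.
Rejects — +5 each step: 70, 75, 80, 85, 90, 95 → 100.
Batches: each term is the sum of the two before it; 4, 7, 11, 18, 29, 47 → 76.
Combining the parts gives 58 hours, 100 rejects, 76 batches.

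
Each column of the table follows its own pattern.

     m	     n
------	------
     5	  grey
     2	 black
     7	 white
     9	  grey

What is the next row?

16  black

Column m: each term is the sum of the two before it; 5, 2, 7, 9 → 16.
Column n: repeats grey → black → white, so grey, black, white, grey → black.
Putting it together: 16  black.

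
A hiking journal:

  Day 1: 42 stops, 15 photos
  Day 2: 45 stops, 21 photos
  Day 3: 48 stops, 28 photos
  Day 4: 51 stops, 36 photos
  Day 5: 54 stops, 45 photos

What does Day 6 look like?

Stops: 42, 45, 48, 51, 54 → 57 (+3 each step).
Photos: differences are 6, 7, 8, … (increasing by 1 each time), so 15, 21, 28, 36, 45 → 55.
So the next row is 57 stops, 55 photos.

57 stops, 55 photos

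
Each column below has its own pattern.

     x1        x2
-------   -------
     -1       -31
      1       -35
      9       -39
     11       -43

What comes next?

Column x1: alternating steps +2, +8, +2, +8, …, so -1, 1, 9, 11 → 19.
Column x2 — −4 each step: -31, -35, -39, -43 → -47.
Putting it together: 19  -47.

19  -47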